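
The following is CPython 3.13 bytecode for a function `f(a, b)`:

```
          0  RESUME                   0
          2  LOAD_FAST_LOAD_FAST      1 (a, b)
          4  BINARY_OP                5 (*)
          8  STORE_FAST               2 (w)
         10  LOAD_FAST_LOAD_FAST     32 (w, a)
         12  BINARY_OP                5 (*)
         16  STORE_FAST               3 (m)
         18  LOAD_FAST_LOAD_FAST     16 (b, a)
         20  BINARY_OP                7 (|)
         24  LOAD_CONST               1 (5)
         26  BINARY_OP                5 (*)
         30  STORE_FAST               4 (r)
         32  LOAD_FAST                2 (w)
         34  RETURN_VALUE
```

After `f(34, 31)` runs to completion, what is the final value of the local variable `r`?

LOAD_FAST_LOAD_FAST a,b → push 34,31. Stack: [34, 31]
BINARY_OP * → 34 * 31 = 1054. Stack: [1054]
STORE_FAST w → w=1054. Stack: []
LOAD_FAST_LOAD_FAST w,a → push 1054,34. Stack: [1054, 34]
BINARY_OP * → 1054 * 34 = 35836. Stack: [35836]
STORE_FAST m → m=35836. Stack: []
LOAD_FAST_LOAD_FAST b,a → push 31,34. Stack: [31, 34]
BINARY_OP | → 31 | 34 = 63. Stack: [63]
LOAD_CONST → push 5. Stack: [63, 5]
BINARY_OP * → 63 * 5 = 315. Stack: [315]
STORE_FAST r → r=315. Stack: []
LOAD_FAST w → push 1054. Stack: [1054]
RETURN_VALUE → return 1054.

315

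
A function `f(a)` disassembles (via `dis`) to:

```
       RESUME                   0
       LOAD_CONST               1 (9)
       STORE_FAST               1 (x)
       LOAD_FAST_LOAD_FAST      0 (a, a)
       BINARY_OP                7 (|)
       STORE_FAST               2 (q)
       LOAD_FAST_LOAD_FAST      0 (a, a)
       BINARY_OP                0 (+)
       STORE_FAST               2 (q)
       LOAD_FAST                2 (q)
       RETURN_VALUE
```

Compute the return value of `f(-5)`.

LOAD_CONST → push 9. Stack: [9]
STORE_FAST x → x=9. Stack: []
LOAD_FAST_LOAD_FAST a,a → push -5,-5. Stack: [-5, -5]
BINARY_OP | → -5 | -5 = -5. Stack: [-5]
STORE_FAST q → q=-5. Stack: []
LOAD_FAST_LOAD_FAST a,a → push -5,-5. Stack: [-5, -5]
BINARY_OP + → -5 + -5 = -10. Stack: [-10]
STORE_FAST q → q=-10. Stack: []
LOAD_FAST q → push -10. Stack: [-10]
RETURN_VALUE → return -10.

-10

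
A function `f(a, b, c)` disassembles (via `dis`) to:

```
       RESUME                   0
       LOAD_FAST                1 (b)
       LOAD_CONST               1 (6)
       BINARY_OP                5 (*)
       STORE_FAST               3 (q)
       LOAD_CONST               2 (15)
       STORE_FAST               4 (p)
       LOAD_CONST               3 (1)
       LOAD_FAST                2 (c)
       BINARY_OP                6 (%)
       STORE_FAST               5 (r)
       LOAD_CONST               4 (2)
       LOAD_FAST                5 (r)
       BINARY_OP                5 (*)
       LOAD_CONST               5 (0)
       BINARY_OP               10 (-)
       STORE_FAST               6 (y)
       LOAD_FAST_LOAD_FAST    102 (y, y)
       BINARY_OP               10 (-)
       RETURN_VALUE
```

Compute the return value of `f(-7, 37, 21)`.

LOAD_FAST b → push 37. Stack: [37]
LOAD_CONST → push 6. Stack: [37, 6]
BINARY_OP * → 37 * 6 = 222. Stack: [222]
STORE_FAST q → q=222. Stack: []
LOAD_CONST → push 15. Stack: [15]
STORE_FAST p → p=15. Stack: []
LOAD_CONST → push 1. Stack: [1]
LOAD_FAST c → push 21. Stack: [1, 21]
BINARY_OP % → 1 % 21 = 1. Stack: [1]
STORE_FAST r → r=1. Stack: []
LOAD_CONST → push 2. Stack: [2]
LOAD_FAST r → push 1. Stack: [2, 1]
BINARY_OP * → 2 * 1 = 2. Stack: [2]
LOAD_CONST → push 0. Stack: [2, 0]
BINARY_OP - → 2 - 0 = 2. Stack: [2]
STORE_FAST y → y=2. Stack: []
LOAD_FAST_LOAD_FAST y,y → push 2,2. Stack: [2, 2]
BINARY_OP - → 2 - 2 = 0. Stack: [0]
RETURN_VALUE → return 0.

0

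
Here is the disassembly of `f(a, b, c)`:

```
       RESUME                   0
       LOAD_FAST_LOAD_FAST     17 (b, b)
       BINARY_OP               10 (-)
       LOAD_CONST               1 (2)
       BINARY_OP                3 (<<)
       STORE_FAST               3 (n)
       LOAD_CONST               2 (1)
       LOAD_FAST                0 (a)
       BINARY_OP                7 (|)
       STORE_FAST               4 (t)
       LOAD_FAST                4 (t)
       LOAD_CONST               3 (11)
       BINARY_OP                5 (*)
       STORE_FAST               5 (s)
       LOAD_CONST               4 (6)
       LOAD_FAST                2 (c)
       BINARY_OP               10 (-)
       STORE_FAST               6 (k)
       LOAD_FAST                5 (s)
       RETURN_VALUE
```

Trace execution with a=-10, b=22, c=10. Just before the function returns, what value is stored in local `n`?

LOAD_FAST_LOAD_FAST b,b → push 22,22. Stack: [22, 22]
BINARY_OP - → 22 - 22 = 0. Stack: [0]
LOAD_CONST → push 2. Stack: [0, 2]
BINARY_OP << → 0 << 2 = 0. Stack: [0]
STORE_FAST n → n=0. Stack: []
LOAD_CONST → push 1. Stack: [1]
LOAD_FAST a → push -10. Stack: [1, -10]
BINARY_OP | → 1 | -10 = -9. Stack: [-9]
STORE_FAST t → t=-9. Stack: []
LOAD_FAST t → push -9. Stack: [-9]
LOAD_CONST → push 11. Stack: [-9, 11]
BINARY_OP * → -9 * 11 = -99. Stack: [-99]
STORE_FAST s → s=-99. Stack: []
LOAD_CONST → push 6. Stack: [6]
LOAD_FAST c → push 10. Stack: [6, 10]
BINARY_OP - → 6 - 10 = -4. Stack: [-4]
STORE_FAST k → k=-4. Stack: []
LOAD_FAST s → push -99. Stack: [-99]
RETURN_VALUE → return -99.

0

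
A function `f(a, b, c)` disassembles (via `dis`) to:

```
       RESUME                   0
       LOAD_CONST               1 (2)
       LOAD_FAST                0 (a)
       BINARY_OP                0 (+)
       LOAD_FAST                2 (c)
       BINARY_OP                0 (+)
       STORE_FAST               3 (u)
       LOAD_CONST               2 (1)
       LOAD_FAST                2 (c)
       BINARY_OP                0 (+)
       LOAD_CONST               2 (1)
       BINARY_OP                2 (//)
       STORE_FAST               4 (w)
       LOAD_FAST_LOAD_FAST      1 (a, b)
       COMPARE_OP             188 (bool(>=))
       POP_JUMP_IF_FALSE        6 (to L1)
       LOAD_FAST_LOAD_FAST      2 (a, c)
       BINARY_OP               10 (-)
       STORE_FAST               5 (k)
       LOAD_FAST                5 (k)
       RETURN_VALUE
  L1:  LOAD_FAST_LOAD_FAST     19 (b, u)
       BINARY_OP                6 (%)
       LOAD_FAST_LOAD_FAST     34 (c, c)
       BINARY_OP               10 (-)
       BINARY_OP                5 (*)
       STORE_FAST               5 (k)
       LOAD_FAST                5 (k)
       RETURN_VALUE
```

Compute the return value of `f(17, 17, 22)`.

LOAD_CONST → push 2. Stack: [2]
LOAD_FAST a → push 17. Stack: [2, 17]
BINARY_OP + → 2 + 17 = 19. Stack: [19]
LOAD_FAST c → push 22. Stack: [19, 22]
BINARY_OP + → 19 + 22 = 41. Stack: [41]
STORE_FAST u → u=41. Stack: []
LOAD_CONST → push 1. Stack: [1]
LOAD_FAST c → push 22. Stack: [1, 22]
BINARY_OP + → 1 + 22 = 23. Stack: [23]
LOAD_CONST → push 1. Stack: [23, 1]
BINARY_OP // → 23 // 1 = 23. Stack: [23]
STORE_FAST w → w=23. Stack: []
LOAD_FAST_LOAD_FAST a,b → push 17,17. Stack: [17, 17]
COMPARE_OP bool(>=) → 17 vs 17 = True. Stack: [True]
POP_JUMP_IF_FALSE → pop True; no jump. Stack: []
LOAD_FAST_LOAD_FAST a,c → push 17,22. Stack: [17, 22]
BINARY_OP - → 17 - 22 = -5. Stack: [-5]
STORE_FAST k → k=-5. Stack: []
LOAD_FAST k → push -5. Stack: [-5]
RETURN_VALUE → return -5.

-5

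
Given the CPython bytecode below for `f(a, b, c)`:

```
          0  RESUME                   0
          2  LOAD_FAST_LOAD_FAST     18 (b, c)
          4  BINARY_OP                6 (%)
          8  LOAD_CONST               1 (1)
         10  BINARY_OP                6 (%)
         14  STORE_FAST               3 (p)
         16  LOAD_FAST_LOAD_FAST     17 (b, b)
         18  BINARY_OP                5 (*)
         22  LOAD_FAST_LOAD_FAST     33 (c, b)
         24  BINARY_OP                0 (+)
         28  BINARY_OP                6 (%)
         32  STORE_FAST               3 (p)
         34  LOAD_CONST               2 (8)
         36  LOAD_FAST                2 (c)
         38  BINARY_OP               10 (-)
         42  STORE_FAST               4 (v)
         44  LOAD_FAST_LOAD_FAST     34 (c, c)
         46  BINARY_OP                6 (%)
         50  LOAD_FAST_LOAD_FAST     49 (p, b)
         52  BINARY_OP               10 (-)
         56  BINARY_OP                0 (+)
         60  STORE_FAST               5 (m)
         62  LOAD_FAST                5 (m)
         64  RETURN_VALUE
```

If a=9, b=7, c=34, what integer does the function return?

LOAD_FAST_LOAD_FAST b,c → push 7,34. Stack: [7, 34]
BINARY_OP % → 7 % 34 = 7. Stack: [7]
LOAD_CONST → push 1. Stack: [7, 1]
BINARY_OP % → 7 % 1 = 0. Stack: [0]
STORE_FAST p → p=0. Stack: []
LOAD_FAST_LOAD_FAST b,b → push 7,7. Stack: [7, 7]
BINARY_OP * → 7 * 7 = 49. Stack: [49]
LOAD_FAST_LOAD_FAST c,b → push 34,7. Stack: [49, 34, 7]
BINARY_OP + → 34 + 7 = 41. Stack: [49, 41]
BINARY_OP % → 49 % 41 = 8. Stack: [8]
STORE_FAST p → p=8. Stack: []
LOAD_CONST → push 8. Stack: [8]
LOAD_FAST c → push 34. Stack: [8, 34]
BINARY_OP - → 8 - 34 = -26. Stack: [-26]
STORE_FAST v → v=-26. Stack: []
LOAD_FAST_LOAD_FAST c,c → push 34,34. Stack: [34, 34]
BINARY_OP % → 34 % 34 = 0. Stack: [0]
LOAD_FAST_LOAD_FAST p,b → push 8,7. Stack: [0, 8, 7]
BINARY_OP - → 8 - 7 = 1. Stack: [0, 1]
BINARY_OP + → 0 + 1 = 1. Stack: [1]
STORE_FAST m → m=1. Stack: []
LOAD_FAST m → push 1. Stack: [1]
RETURN_VALUE → return 1.

1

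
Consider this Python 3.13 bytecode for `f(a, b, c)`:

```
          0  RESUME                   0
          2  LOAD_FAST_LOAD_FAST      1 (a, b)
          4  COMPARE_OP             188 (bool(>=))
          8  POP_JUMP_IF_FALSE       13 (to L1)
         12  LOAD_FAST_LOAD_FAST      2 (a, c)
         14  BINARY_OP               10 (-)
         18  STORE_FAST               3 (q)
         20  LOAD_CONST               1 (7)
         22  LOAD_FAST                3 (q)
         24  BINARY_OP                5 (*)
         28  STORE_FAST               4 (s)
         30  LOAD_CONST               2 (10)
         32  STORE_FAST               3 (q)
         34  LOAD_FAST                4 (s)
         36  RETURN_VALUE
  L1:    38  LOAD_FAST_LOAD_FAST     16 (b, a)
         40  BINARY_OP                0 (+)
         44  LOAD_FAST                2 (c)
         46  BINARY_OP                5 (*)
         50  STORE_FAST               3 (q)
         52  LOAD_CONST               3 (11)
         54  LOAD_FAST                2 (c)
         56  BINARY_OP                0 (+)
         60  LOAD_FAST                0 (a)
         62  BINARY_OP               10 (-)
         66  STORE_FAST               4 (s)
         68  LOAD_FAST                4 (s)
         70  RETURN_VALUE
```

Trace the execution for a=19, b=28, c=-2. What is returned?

-10

LOAD_FAST_LOAD_FAST a,b → push 19,28. Stack: [19, 28]
COMPARE_OP bool(>=) → 19 vs 28 = False. Stack: [False]
POP_JUMP_IF_FALSE → pop False; jump. Stack: []
LOAD_FAST_LOAD_FAST b,a → push 28,19. Stack: [28, 19]
BINARY_OP + → 28 + 19 = 47. Stack: [47]
LOAD_FAST c → push -2. Stack: [47, -2]
BINARY_OP * → 47 * -2 = -94. Stack: [-94]
STORE_FAST q → q=-94. Stack: []
LOAD_CONST → push 11. Stack: [11]
LOAD_FAST c → push -2. Stack: [11, -2]
BINARY_OP + → 11 + -2 = 9. Stack: [9]
LOAD_FAST a → push 19. Stack: [9, 19]
BINARY_OP - → 9 - 19 = -10. Stack: [-10]
STORE_FAST s → s=-10. Stack: []
LOAD_FAST s → push -10. Stack: [-10]
RETURN_VALUE → return -10.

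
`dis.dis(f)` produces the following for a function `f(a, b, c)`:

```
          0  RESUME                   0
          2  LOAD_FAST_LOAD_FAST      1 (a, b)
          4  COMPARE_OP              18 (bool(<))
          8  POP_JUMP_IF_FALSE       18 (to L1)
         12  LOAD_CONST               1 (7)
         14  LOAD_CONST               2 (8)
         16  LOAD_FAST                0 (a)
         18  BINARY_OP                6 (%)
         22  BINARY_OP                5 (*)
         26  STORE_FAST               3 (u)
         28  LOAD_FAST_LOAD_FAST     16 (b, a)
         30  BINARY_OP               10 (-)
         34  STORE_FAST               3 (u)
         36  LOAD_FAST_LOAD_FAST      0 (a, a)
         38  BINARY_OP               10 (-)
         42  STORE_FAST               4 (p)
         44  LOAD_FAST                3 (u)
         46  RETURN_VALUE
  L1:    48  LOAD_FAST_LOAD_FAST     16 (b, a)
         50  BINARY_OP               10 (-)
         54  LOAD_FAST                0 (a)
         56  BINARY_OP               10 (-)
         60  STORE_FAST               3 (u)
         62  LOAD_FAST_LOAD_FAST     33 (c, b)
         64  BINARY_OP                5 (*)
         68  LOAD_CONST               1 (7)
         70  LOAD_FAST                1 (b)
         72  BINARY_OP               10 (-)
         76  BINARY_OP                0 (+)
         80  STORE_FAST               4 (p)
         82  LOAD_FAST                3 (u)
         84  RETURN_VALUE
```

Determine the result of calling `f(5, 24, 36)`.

19

LOAD_FAST_LOAD_FAST a,b → push 5,24. Stack: [5, 24]
COMPARE_OP bool(<) → 5 vs 24 = True. Stack: [True]
POP_JUMP_IF_FALSE → pop True; no jump. Stack: []
LOAD_CONST → push 7. Stack: [7]
LOAD_CONST → push 8. Stack: [7, 8]
LOAD_FAST a → push 5. Stack: [7, 8, 5]
BINARY_OP % → 8 % 5 = 3. Stack: [7, 3]
BINARY_OP * → 7 * 3 = 21. Stack: [21]
STORE_FAST u → u=21. Stack: []
LOAD_FAST_LOAD_FAST b,a → push 24,5. Stack: [24, 5]
BINARY_OP - → 24 - 5 = 19. Stack: [19]
STORE_FAST u → u=19. Stack: []
LOAD_FAST_LOAD_FAST a,a → push 5,5. Stack: [5, 5]
BINARY_OP - → 5 - 5 = 0. Stack: [0]
STORE_FAST p → p=0. Stack: []
LOAD_FAST u → push 19. Stack: [19]
RETURN_VALUE → return 19.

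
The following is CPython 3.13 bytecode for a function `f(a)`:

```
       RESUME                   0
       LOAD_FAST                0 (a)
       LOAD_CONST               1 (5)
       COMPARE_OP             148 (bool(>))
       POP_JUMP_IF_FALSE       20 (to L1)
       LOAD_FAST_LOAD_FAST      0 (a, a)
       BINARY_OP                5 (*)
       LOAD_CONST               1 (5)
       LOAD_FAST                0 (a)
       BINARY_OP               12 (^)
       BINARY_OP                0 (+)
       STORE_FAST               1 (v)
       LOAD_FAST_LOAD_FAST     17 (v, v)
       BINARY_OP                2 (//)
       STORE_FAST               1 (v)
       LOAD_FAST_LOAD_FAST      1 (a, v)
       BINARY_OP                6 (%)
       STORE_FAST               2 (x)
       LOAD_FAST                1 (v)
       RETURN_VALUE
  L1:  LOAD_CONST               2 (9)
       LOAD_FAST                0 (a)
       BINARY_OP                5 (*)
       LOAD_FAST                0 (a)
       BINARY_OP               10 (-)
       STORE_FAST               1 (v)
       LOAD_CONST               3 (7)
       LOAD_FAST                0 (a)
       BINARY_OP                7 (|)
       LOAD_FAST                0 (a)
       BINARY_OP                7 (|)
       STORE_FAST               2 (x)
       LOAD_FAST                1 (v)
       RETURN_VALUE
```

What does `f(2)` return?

16

LOAD_FAST a → push 2. Stack: [2]
LOAD_CONST → push 5. Stack: [2, 5]
COMPARE_OP bool(>) → 2 vs 5 = False. Stack: [False]
POP_JUMP_IF_FALSE → pop False; jump. Stack: []
LOAD_CONST → push 9. Stack: [9]
LOAD_FAST a → push 2. Stack: [9, 2]
BINARY_OP * → 9 * 2 = 18. Stack: [18]
LOAD_FAST a → push 2. Stack: [18, 2]
BINARY_OP - → 18 - 2 = 16. Stack: [16]
STORE_FAST v → v=16. Stack: []
LOAD_CONST → push 7. Stack: [7]
LOAD_FAST a → push 2. Stack: [7, 2]
BINARY_OP | → 7 | 2 = 7. Stack: [7]
LOAD_FAST a → push 2. Stack: [7, 2]
BINARY_OP | → 7 | 2 = 7. Stack: [7]
STORE_FAST x → x=7. Stack: []
LOAD_FAST v → push 16. Stack: [16]
RETURN_VALUE → return 16.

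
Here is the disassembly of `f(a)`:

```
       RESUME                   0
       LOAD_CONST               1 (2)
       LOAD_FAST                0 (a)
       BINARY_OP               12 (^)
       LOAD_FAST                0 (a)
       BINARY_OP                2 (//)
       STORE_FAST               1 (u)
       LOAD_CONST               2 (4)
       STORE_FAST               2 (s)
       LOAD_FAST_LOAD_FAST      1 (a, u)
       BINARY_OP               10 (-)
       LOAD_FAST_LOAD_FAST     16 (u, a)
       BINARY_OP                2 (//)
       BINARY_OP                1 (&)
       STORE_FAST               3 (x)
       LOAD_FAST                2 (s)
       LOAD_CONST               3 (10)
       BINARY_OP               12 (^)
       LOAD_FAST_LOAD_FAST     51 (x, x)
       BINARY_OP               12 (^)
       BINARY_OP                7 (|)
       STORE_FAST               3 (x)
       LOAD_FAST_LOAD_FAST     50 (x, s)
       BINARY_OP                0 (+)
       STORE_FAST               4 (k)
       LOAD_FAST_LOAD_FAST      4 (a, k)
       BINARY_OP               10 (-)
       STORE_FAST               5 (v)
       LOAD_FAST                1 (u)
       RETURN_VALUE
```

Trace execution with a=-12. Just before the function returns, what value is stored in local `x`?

14

LOAD_CONST → push 2. Stack: [2]
LOAD_FAST a → push -12. Stack: [2, -12]
BINARY_OP ^ → 2 ^ -12 = -10. Stack: [-10]
LOAD_FAST a → push -12. Stack: [-10, -12]
BINARY_OP // → -10 // -12 = 0. Stack: [0]
STORE_FAST u → u=0. Stack: []
LOAD_CONST → push 4. Stack: [4]
STORE_FAST s → s=4. Stack: []
LOAD_FAST_LOAD_FAST a,u → push -12,0. Stack: [-12, 0]
BINARY_OP - → -12 - 0 = -12. Stack: [-12]
LOAD_FAST_LOAD_FAST u,a → push 0,-12. Stack: [-12, 0, -12]
BINARY_OP // → 0 // -12 = 0. Stack: [-12, 0]
BINARY_OP & → -12 & 0 = 0. Stack: [0]
STORE_FAST x → x=0. Stack: []
LOAD_FAST s → push 4. Stack: [4]
LOAD_CONST → push 10. Stack: [4, 10]
BINARY_OP ^ → 4 ^ 10 = 14. Stack: [14]
LOAD_FAST_LOAD_FAST x,x → push 0,0. Stack: [14, 0, 0]
BINARY_OP ^ → 0 ^ 0 = 0. Stack: [14, 0]
BINARY_OP | → 14 | 0 = 14. Stack: [14]
STORE_FAST x → x=14. Stack: []
LOAD_FAST_LOAD_FAST x,s → push 14,4. Stack: [14, 4]
BINARY_OP + → 14 + 4 = 18. Stack: [18]
STORE_FAST k → k=18. Stack: []
LOAD_FAST_LOAD_FAST a,k → push -12,18. Stack: [-12, 18]
BINARY_OP - → -12 - 18 = -30. Stack: [-30]
STORE_FAST v → v=-30. Stack: []
LOAD_FAST u → push 0. Stack: [0]
RETURN_VALUE → return 0.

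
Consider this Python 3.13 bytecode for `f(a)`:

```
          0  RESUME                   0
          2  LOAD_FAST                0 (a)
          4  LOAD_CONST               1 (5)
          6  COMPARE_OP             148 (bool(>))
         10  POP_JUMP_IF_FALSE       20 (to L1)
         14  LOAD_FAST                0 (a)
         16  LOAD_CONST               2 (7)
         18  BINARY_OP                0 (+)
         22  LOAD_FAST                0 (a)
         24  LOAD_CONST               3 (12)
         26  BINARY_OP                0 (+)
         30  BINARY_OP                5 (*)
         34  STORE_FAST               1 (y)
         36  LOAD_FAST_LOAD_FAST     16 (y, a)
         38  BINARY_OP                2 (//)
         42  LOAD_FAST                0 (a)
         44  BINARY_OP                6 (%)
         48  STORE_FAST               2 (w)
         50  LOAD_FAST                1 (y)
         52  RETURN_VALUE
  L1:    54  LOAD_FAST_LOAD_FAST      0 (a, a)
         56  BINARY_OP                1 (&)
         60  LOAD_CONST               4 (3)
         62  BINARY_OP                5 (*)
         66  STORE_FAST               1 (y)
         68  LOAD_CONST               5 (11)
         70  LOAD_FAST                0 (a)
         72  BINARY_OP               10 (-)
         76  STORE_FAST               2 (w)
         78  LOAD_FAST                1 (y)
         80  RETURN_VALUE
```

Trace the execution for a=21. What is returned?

LOAD_FAST a → push 21. Stack: [21]
LOAD_CONST → push 5. Stack: [21, 5]
COMPARE_OP bool(>) → 21 vs 5 = True. Stack: [True]
POP_JUMP_IF_FALSE → pop True; no jump. Stack: []
LOAD_FAST a → push 21. Stack: [21]
LOAD_CONST → push 7. Stack: [21, 7]
BINARY_OP + → 21 + 7 = 28. Stack: [28]
LOAD_FAST a → push 21. Stack: [28, 21]
LOAD_CONST → push 12. Stack: [28, 21, 12]
BINARY_OP + → 21 + 12 = 33. Stack: [28, 33]
BINARY_OP * → 28 * 33 = 924. Stack: [924]
STORE_FAST y → y=924. Stack: []
LOAD_FAST_LOAD_FAST y,a → push 924,21. Stack: [924, 21]
BINARY_OP // → 924 // 21 = 44. Stack: [44]
LOAD_FAST a → push 21. Stack: [44, 21]
BINARY_OP % → 44 % 21 = 2. Stack: [2]
STORE_FAST w → w=2. Stack: []
LOAD_FAST y → push 924. Stack: [924]
RETURN_VALUE → return 924.

924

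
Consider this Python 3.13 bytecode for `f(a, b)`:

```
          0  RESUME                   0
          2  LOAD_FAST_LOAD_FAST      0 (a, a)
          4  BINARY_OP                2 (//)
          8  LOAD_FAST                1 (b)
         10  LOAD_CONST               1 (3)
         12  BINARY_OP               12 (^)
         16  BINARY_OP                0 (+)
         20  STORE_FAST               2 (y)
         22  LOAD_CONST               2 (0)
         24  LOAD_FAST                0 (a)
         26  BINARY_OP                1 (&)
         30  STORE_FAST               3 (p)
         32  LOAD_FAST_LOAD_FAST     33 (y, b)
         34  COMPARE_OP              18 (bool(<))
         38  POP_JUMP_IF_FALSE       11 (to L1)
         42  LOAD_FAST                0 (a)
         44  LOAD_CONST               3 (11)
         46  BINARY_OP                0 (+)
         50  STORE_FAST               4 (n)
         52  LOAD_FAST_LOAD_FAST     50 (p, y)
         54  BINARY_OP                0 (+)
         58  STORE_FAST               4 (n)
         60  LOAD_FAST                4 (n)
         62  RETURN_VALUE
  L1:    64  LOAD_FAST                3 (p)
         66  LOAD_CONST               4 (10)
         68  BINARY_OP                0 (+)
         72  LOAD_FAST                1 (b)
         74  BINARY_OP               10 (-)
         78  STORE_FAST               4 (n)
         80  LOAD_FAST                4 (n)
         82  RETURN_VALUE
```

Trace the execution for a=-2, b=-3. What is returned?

LOAD_FAST_LOAD_FAST a,a → push -2,-2. Stack: [-2, -2]
BINARY_OP // → -2 // -2 = 1. Stack: [1]
LOAD_FAST b → push -3. Stack: [1, -3]
LOAD_CONST → push 3. Stack: [1, -3, 3]
BINARY_OP ^ → -3 ^ 3 = -2. Stack: [1, -2]
BINARY_OP + → 1 + -2 = -1. Stack: [-1]
STORE_FAST y → y=-1. Stack: []
LOAD_CONST → push 0. Stack: [0]
LOAD_FAST a → push -2. Stack: [0, -2]
BINARY_OP & → 0 & -2 = 0. Stack: [0]
STORE_FAST p → p=0. Stack: []
LOAD_FAST_LOAD_FAST y,b → push -1,-3. Stack: [-1, -3]
COMPARE_OP bool(<) → -1 vs -3 = False. Stack: [False]
POP_JUMP_IF_FALSE → pop False; jump. Stack: []
LOAD_FAST p → push 0. Stack: [0]
LOAD_CONST → push 10. Stack: [0, 10]
BINARY_OP + → 0 + 10 = 10. Stack: [10]
LOAD_FAST b → push -3. Stack: [10, -3]
BINARY_OP - → 10 - -3 = 13. Stack: [13]
STORE_FAST n → n=13. Stack: []
LOAD_FAST n → push 13. Stack: [13]
RETURN_VALUE → return 13.

13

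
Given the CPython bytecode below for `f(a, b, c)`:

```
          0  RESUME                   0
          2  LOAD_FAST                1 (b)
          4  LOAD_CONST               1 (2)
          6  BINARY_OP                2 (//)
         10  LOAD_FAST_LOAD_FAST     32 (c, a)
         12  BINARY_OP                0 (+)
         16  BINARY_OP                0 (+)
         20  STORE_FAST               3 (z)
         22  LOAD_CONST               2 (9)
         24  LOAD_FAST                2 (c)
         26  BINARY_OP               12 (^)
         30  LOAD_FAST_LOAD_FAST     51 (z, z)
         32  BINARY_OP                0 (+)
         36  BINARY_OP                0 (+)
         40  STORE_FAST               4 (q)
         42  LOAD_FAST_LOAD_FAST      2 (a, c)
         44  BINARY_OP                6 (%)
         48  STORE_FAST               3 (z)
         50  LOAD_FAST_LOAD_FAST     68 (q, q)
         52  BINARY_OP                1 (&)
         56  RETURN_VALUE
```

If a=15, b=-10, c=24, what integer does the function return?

85

LOAD_FAST b → push -10. Stack: [-10]
LOAD_CONST → push 2. Stack: [-10, 2]
BINARY_OP // → -10 // 2 = -5. Stack: [-5]
LOAD_FAST_LOAD_FAST c,a → push 24,15. Stack: [-5, 24, 15]
BINARY_OP + → 24 + 15 = 39. Stack: [-5, 39]
BINARY_OP + → -5 + 39 = 34. Stack: [34]
STORE_FAST z → z=34. Stack: []
LOAD_CONST → push 9. Stack: [9]
LOAD_FAST c → push 24. Stack: [9, 24]
BINARY_OP ^ → 9 ^ 24 = 17. Stack: [17]
LOAD_FAST_LOAD_FAST z,z → push 34,34. Stack: [17, 34, 34]
BINARY_OP + → 34 + 34 = 68. Stack: [17, 68]
BINARY_OP + → 17 + 68 = 85. Stack: [85]
STORE_FAST q → q=85. Stack: []
LOAD_FAST_LOAD_FAST a,c → push 15,24. Stack: [15, 24]
BINARY_OP % → 15 % 24 = 15. Stack: [15]
STORE_FAST z → z=15. Stack: []
LOAD_FAST_LOAD_FAST q,q → push 85,85. Stack: [85, 85]
BINARY_OP & → 85 & 85 = 85. Stack: [85]
RETURN_VALUE → return 85.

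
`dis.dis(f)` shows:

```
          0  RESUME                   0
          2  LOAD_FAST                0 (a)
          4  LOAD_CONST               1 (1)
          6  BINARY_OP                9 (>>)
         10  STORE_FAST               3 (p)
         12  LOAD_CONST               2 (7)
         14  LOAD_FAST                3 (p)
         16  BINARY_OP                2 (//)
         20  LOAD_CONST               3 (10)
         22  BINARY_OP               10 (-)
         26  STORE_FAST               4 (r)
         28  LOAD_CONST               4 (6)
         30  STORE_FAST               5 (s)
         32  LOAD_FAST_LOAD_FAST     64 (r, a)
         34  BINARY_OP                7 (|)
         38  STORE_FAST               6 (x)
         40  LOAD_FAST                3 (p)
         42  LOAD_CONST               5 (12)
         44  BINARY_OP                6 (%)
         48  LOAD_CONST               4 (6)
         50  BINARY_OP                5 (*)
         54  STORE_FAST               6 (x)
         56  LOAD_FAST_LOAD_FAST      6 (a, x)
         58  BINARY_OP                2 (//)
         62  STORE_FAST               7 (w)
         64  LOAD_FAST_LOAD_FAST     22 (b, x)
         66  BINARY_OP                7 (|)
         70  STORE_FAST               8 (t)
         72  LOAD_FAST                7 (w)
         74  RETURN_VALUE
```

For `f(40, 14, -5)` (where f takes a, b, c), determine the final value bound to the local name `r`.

-10

LOAD_FAST a → push 40. Stack: [40]
LOAD_CONST → push 1. Stack: [40, 1]
BINARY_OP >> → 40 >> 1 = 20. Stack: [20]
STORE_FAST p → p=20. Stack: []
LOAD_CONST → push 7. Stack: [7]
LOAD_FAST p → push 20. Stack: [7, 20]
BINARY_OP // → 7 // 20 = 0. Stack: [0]
LOAD_CONST → push 10. Stack: [0, 10]
BINARY_OP - → 0 - 10 = -10. Stack: [-10]
STORE_FAST r → r=-10. Stack: []
LOAD_CONST → push 6. Stack: [6]
STORE_FAST s → s=6. Stack: []
LOAD_FAST_LOAD_FAST r,a → push -10,40. Stack: [-10, 40]
BINARY_OP | → -10 | 40 = -2. Stack: [-2]
STORE_FAST x → x=-2. Stack: []
LOAD_FAST p → push 20. Stack: [20]
LOAD_CONST → push 12. Stack: [20, 12]
BINARY_OP % → 20 % 12 = 8. Stack: [8]
LOAD_CONST → push 6. Stack: [8, 6]
BINARY_OP * → 8 * 6 = 48. Stack: [48]
STORE_FAST x → x=48. Stack: []
LOAD_FAST_LOAD_FAST a,x → push 40,48. Stack: [40, 48]
BINARY_OP // → 40 // 48 = 0. Stack: [0]
STORE_FAST w → w=0. Stack: []
LOAD_FAST_LOAD_FAST b,x → push 14,48. Stack: [14, 48]
BINARY_OP | → 14 | 48 = 62. Stack: [62]
STORE_FAST t → t=62. Stack: []
LOAD_FAST w → push 0. Stack: [0]
RETURN_VALUE → return 0.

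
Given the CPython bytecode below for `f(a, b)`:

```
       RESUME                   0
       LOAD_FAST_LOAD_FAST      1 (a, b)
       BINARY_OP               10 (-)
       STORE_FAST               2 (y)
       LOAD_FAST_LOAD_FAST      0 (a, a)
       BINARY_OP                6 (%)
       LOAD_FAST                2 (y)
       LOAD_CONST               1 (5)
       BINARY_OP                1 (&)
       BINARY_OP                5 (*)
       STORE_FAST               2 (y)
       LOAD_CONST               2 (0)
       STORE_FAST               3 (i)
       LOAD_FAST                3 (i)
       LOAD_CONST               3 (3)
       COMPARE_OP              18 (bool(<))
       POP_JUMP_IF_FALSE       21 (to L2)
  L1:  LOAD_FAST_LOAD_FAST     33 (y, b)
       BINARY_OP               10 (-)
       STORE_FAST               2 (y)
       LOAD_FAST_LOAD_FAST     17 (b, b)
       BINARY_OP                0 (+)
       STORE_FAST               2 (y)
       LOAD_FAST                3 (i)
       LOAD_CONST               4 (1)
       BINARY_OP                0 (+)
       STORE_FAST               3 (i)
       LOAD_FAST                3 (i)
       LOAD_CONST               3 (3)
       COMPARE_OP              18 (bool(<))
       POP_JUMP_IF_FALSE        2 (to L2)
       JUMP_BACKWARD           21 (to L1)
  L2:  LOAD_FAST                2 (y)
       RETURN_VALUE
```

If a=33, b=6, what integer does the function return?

LOAD_FAST_LOAD_FAST a,b → push 33,6. Stack: [33, 6]
BINARY_OP - → 33 - 6 = 27. Stack: [27]
STORE_FAST y → y=27. Stack: []
LOAD_FAST_LOAD_FAST a,a → push 33,33. Stack: [33, 33]
BINARY_OP % → 33 % 33 = 0. Stack: [0]
LOAD_FAST y → push 27. Stack: [0, 27]
LOAD_CONST → push 5. Stack: [0, 27, 5]
BINARY_OP & → 27 & 5 = 1. Stack: [0, 1]
BINARY_OP * → 0 * 1 = 0. Stack: [0]
STORE_FAST y → y=0. Stack: []
LOAD_CONST → push 0. Stack: [0]
STORE_FAST i → i=0. Stack: []
LOAD_FAST i → push 0. Stack: [0]
LOAD_CONST → push 3. Stack: [0, 3]
COMPARE_OP bool(<) → 0 vs 3 = True. Stack: [True]
POP_JUMP_IF_FALSE → pop True; no jump. Stack: []
LOAD_FAST_LOAD_FAST y,b → push 0,6. Stack: [0, 6]
BINARY_OP - → 0 - 6 = -6. Stack: [-6]
STORE_FAST y → y=-6. Stack: []
LOAD_FAST_LOAD_FAST b,b → push 6,6. Stack: [6, 6]
BINARY_OP + → 6 + 6 = 12. Stack: [12]
STORE_FAST y → y=12. Stack: []
LOAD_FAST i → push 0. Stack: [0]
LOAD_CONST → push 1. Stack: [0, 1]
BINARY_OP + → 0 + 1 = 1. Stack: [1]
STORE_FAST i → i=1. Stack: []
LOAD_FAST i → push 1. Stack: [1]
LOAD_CONST → push 3. Stack: [1, 3]
COMPARE_OP bool(<) → 1 vs 3 = True. Stack: [True]
POP_JUMP_IF_FALSE → pop True; no jump. Stack: []
LOAD_FAST_LOAD_FAST y,b → push 12,6. Stack: [12, 6]
BINARY_OP - → 12 - 6 = 6. Stack: [6]
STORE_FAST y → y=6. Stack: []
LOAD_FAST_LOAD_FAST b,b → push 6,6. Stack: [6, 6]
BINARY_OP + → 6 + 6 = 12. Stack: [12]
STORE_FAST y → y=12. Stack: []
LOAD_FAST i → push 1. Stack: [1]
LOAD_CONST → push 1. Stack: [1, 1]
BINARY_OP + → 1 + 1 = 2. Stack: [2]
STORE_FAST i → i=2. Stack: []
LOAD_FAST i → push 2. Stack: [2]
LOAD_CONST → push 3. Stack: [2, 3]
COMPARE_OP bool(<) → 2 vs 3 = True. Stack: [True]
POP_JUMP_IF_FALSE → pop True; no jump. Stack: []
LOAD_FAST_LOAD_FAST y,b → push 12,6. Stack: [12, 6]
BINARY_OP - → 12 - 6 = 6. Stack: [6]
STORE_FAST y → y=6. Stack: []
LOAD_FAST_LOAD_FAST b,b → push 6,6. Stack: [6, 6]
BINARY_OP + → 6 + 6 = 12. Stack: [12]
STORE_FAST y → y=12. Stack: []
LOAD_FAST i → push 2. Stack: [2]
LOAD_CONST → push 1. Stack: [2, 1]
BINARY_OP + → 2 + 1 = 3. Stack: [3]
STORE_FAST i → i=3. Stack: []
LOAD_FAST i → push 3. Stack: [3]
LOAD_CONST → push 3. Stack: [3, 3]
COMPARE_OP bool(<) → 3 vs 3 = False. Stack: [False]
POP_JUMP_IF_FALSE → pop False; jump. Stack: []
LOAD_FAST y → push 12. Stack: [12]
RETURN_VALUE → return 12.

12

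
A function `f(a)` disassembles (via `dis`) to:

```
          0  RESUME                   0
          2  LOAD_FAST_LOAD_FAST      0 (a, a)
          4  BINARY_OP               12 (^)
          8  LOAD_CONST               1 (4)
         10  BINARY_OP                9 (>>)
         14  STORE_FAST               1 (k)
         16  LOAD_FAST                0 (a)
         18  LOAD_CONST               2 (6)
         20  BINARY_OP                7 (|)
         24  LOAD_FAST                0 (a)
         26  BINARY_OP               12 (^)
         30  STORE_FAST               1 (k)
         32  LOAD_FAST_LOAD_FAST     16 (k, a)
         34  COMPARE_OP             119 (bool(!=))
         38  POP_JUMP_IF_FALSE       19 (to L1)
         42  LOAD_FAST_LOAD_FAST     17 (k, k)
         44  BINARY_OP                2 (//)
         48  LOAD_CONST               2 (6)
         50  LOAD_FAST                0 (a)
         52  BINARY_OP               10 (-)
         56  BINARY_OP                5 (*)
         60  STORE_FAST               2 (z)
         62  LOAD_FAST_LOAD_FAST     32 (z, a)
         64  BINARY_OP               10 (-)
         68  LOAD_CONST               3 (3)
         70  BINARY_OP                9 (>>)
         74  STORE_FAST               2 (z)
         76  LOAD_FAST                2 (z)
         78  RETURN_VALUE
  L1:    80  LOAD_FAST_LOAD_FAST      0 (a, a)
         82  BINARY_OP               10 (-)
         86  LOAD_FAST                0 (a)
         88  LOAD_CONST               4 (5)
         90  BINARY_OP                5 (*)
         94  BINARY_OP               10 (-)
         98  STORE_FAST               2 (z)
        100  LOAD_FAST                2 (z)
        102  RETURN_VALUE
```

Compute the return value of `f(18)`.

-4

LOAD_FAST_LOAD_FAST a,a → push 18,18. Stack: [18, 18]
BINARY_OP ^ → 18 ^ 18 = 0. Stack: [0]
LOAD_CONST → push 4. Stack: [0, 4]
BINARY_OP >> → 0 >> 4 = 0. Stack: [0]
STORE_FAST k → k=0. Stack: []
LOAD_FAST a → push 18. Stack: [18]
LOAD_CONST → push 6. Stack: [18, 6]
BINARY_OP | → 18 | 6 = 22. Stack: [22]
LOAD_FAST a → push 18. Stack: [22, 18]
BINARY_OP ^ → 22 ^ 18 = 4. Stack: [4]
STORE_FAST k → k=4. Stack: []
LOAD_FAST_LOAD_FAST k,a → push 4,18. Stack: [4, 18]
COMPARE_OP bool(!=) → 4 vs 18 = True. Stack: [True]
POP_JUMP_IF_FALSE → pop True; no jump. Stack: []
LOAD_FAST_LOAD_FAST k,k → push 4,4. Stack: [4, 4]
BINARY_OP // → 4 // 4 = 1. Stack: [1]
LOAD_CONST → push 6. Stack: [1, 6]
LOAD_FAST a → push 18. Stack: [1, 6, 18]
BINARY_OP - → 6 - 18 = -12. Stack: [1, -12]
BINARY_OP * → 1 * -12 = -12. Stack: [-12]
STORE_FAST z → z=-12. Stack: []
LOAD_FAST_LOAD_FAST z,a → push -12,18. Stack: [-12, 18]
BINARY_OP - → -12 - 18 = -30. Stack: [-30]
LOAD_CONST → push 3. Stack: [-30, 3]
BINARY_OP >> → -30 >> 3 = -4. Stack: [-4]
STORE_FAST z → z=-4. Stack: []
LOAD_FAST z → push -4. Stack: [-4]
RETURN_VALUE → return -4.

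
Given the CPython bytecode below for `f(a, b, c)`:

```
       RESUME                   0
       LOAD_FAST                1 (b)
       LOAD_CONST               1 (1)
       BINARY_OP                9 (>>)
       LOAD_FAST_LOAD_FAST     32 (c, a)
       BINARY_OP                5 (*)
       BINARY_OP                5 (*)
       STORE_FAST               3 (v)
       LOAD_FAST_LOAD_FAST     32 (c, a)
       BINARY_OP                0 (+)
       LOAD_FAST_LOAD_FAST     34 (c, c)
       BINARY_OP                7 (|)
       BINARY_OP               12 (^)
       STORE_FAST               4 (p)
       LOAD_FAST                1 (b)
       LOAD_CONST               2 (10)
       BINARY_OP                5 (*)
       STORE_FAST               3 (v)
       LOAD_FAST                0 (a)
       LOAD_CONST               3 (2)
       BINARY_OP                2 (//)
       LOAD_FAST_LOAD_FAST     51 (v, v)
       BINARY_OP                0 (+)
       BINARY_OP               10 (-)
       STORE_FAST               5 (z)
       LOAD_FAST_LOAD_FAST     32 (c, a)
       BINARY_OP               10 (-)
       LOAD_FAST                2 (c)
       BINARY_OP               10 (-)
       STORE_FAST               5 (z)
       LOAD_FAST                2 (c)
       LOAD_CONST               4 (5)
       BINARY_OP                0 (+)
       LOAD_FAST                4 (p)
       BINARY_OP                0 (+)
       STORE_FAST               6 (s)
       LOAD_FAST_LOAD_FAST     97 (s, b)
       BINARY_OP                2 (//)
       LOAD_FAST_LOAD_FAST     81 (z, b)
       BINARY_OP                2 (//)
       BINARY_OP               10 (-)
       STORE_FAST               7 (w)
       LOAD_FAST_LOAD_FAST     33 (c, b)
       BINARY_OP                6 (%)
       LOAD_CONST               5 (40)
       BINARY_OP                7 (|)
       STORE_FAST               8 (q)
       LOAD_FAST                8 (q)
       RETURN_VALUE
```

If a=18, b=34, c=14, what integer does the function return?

LOAD_FAST b → push 34. Stack: [34]
LOAD_CONST → push 1. Stack: [34, 1]
BINARY_OP >> → 34 >> 1 = 17. Stack: [17]
LOAD_FAST_LOAD_FAST c,a → push 14,18. Stack: [17, 14, 18]
BINARY_OP * → 14 * 18 = 252. Stack: [17, 252]
BINARY_OP * → 17 * 252 = 4284. Stack: [4284]
STORE_FAST v → v=4284. Stack: []
LOAD_FAST_LOAD_FAST c,a → push 14,18. Stack: [14, 18]
BINARY_OP + → 14 + 18 = 32. Stack: [32]
LOAD_FAST_LOAD_FAST c,c → push 14,14. Stack: [32, 14, 14]
BINARY_OP | → 14 | 14 = 14. Stack: [32, 14]
BINARY_OP ^ → 32 ^ 14 = 46. Stack: [46]
STORE_FAST p → p=46. Stack: []
LOAD_FAST b → push 34. Stack: [34]
LOAD_CONST → push 10. Stack: [34, 10]
BINARY_OP * → 34 * 10 = 340. Stack: [340]
STORE_FAST v → v=340. Stack: []
LOAD_FAST a → push 18. Stack: [18]
LOAD_CONST → push 2. Stack: [18, 2]
BINARY_OP // → 18 // 2 = 9. Stack: [9]
LOAD_FAST_LOAD_FAST v,v → push 340,340. Stack: [9, 340, 340]
BINARY_OP + → 340 + 340 = 680. Stack: [9, 680]
BINARY_OP - → 9 - 680 = -671. Stack: [-671]
STORE_FAST z → z=-671. Stack: []
LOAD_FAST_LOAD_FAST c,a → push 14,18. Stack: [14, 18]
BINARY_OP - → 14 - 18 = -4. Stack: [-4]
LOAD_FAST c → push 14. Stack: [-4, 14]
BINARY_OP - → -4 - 14 = -18. Stack: [-18]
STORE_FAST z → z=-18. Stack: []
LOAD_FAST c → push 14. Stack: [14]
LOAD_CONST → push 5. Stack: [14, 5]
BINARY_OP + → 14 + 5 = 19. Stack: [19]
LOAD_FAST p → push 46. Stack: [19, 46]
BINARY_OP + → 19 + 46 = 65. Stack: [65]
STORE_FAST s → s=65. Stack: []
LOAD_FAST_LOAD_FAST s,b → push 65,34. Stack: [65, 34]
BINARY_OP // → 65 // 34 = 1. Stack: [1]
LOAD_FAST_LOAD_FAST z,b → push -18,34. Stack: [1, -18, 34]
BINARY_OP // → -18 // 34 = -1. Stack: [1, -1]
BINARY_OP - → 1 - -1 = 2. Stack: [2]
STORE_FAST w → w=2. Stack: []
LOAD_FAST_LOAD_FAST c,b → push 14,34. Stack: [14, 34]
BINARY_OP % → 14 % 34 = 14. Stack: [14]
LOAD_CONST → push 40. Stack: [14, 40]
BINARY_OP | → 14 | 40 = 46. Stack: [46]
STORE_FAST q → q=46. Stack: []
LOAD_FAST q → push 46. Stack: [46]
RETURN_VALUE → return 46.

46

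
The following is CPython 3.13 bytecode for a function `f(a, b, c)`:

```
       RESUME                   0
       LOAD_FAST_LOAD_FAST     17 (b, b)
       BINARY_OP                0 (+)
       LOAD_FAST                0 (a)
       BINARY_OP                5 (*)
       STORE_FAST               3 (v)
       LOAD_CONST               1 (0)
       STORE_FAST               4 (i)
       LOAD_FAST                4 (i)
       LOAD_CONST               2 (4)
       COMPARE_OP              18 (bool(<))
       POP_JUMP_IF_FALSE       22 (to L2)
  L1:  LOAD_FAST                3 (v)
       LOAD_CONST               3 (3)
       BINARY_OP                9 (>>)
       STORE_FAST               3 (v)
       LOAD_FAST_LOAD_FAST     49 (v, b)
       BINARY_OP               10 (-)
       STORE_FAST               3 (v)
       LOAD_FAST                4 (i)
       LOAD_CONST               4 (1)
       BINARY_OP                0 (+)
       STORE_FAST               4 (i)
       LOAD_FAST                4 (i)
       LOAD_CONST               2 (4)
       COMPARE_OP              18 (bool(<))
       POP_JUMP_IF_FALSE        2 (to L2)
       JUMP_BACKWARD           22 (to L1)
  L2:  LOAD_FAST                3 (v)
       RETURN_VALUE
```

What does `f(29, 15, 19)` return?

-17

LOAD_FAST_LOAD_FAST b,b → push 15,15
BINARY_OP + → 15 + 15 = 30
LOAD_FAST a → push 29
BINARY_OP * → 30 * 29 = 870
STORE_FAST v → v=870
LOAD_CONST → push 0
STORE_FAST i → i=0
LOAD_FAST i → push 0
LOAD_CONST → push 4
COMPARE_OP bool(<) → 0 vs 4 = True
POP_JUMP_IF_FALSE → pop True; no jump
LOAD_FAST v → push 870
LOAD_CONST → push 3
BINARY_OP >> → 870 >> 3 = 108
STORE_FAST v → v=108
LOAD_FAST_LOAD_FAST v,b → push 108,15
BINARY_OP - → 108 - 15 = 93
STORE_FAST v → v=93
LOAD_FAST i → push 0
LOAD_CONST → push 1
BINARY_OP + → 0 + 1 = 1
STORE_FAST i → i=1
LOAD_FAST i → push 1
LOAD_CONST → push 4
COMPARE_OP bool(<) → 1 vs 4 = True
POP_JUMP_IF_FALSE → pop True; no jump
LOAD_FAST v → push 93
LOAD_CONST → push 3
BINARY_OP >> → 93 >> 3 = 11
STORE_FAST v → v=11
LOAD_FAST_LOAD_FAST v,b → push 11,15
BINARY_OP - → 11 - 15 = -4
STORE_FAST v → v=-4
LOAD_FAST i → push 1
LOAD_CONST → push 1
BINARY_OP + → 1 + 1 = 2
STORE_FAST i → i=2
LOAD_FAST i → push 2
LOAD_CONST → push 4
COMPARE_OP bool(<) → 2 vs 4 = True
POP_JUMP_IF_FALSE → pop True; no jump
LOAD_FAST v → push -4
LOAD_CONST → push 3
BINARY_OP >> → -4 >> 3 = -1
STORE_FAST v → v=-1
LOAD_FAST_LOAD_FAST v,b → push -1,15
BINARY_OP - → -1 - 15 = -16
STORE_FAST v → v=-16
LOAD_FAST i → push 2
LOAD_CONST → push 1
BINARY_OP + → 2 + 1 = 3
STORE_FAST i → i=3
LOAD_FAST i → push 3
LOAD_CONST → push 4
COMPARE_OP bool(<) → 3 vs 4 = True
POP_JUMP_IF_FALSE → pop True; no jump
LOAD_FAST v → push -16
LOAD_CONST → push 3
BINARY_OP >> → -16 >> 3 = -2
STORE_FAST v → v=-2
LOAD_FAST_LOAD_FAST v,b → push -2,15
BINARY_OP - → -2 - 15 = -17
STORE_FAST v → v=-17
LOAD_FAST i → push 3
LOAD_CONST → push 1
BINARY_OP + → 3 + 1 = 4
STORE_FAST i → i=4
LOAD_FAST i → push 4
LOAD_CONST → push 4
COMPARE_OP bool(<) → 4 vs 4 = False
POP_JUMP_IF_FALSE → pop False; jump
LOAD_FAST v → push -17
RETURN_VALUE → return -17.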